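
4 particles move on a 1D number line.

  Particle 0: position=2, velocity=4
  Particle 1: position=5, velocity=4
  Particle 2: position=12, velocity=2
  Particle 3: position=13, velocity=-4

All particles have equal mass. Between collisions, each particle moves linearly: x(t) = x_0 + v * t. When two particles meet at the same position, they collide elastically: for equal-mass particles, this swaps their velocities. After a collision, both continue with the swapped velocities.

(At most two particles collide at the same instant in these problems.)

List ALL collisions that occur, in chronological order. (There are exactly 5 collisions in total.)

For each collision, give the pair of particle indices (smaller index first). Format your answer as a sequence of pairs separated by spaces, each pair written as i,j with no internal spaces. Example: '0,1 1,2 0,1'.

Answer: 2,3 1,2 0,1 2,3 1,2

Derivation:
Collision at t=1/6: particles 2 and 3 swap velocities; positions: p0=8/3 p1=17/3 p2=37/3 p3=37/3; velocities now: v0=4 v1=4 v2=-4 v3=2
Collision at t=1: particles 1 and 2 swap velocities; positions: p0=6 p1=9 p2=9 p3=14; velocities now: v0=4 v1=-4 v2=4 v3=2
Collision at t=11/8: particles 0 and 1 swap velocities; positions: p0=15/2 p1=15/2 p2=21/2 p3=59/4; velocities now: v0=-4 v1=4 v2=4 v3=2
Collision at t=7/2: particles 2 and 3 swap velocities; positions: p0=-1 p1=16 p2=19 p3=19; velocities now: v0=-4 v1=4 v2=2 v3=4
Collision at t=5: particles 1 and 2 swap velocities; positions: p0=-7 p1=22 p2=22 p3=25; velocities now: v0=-4 v1=2 v2=4 v3=4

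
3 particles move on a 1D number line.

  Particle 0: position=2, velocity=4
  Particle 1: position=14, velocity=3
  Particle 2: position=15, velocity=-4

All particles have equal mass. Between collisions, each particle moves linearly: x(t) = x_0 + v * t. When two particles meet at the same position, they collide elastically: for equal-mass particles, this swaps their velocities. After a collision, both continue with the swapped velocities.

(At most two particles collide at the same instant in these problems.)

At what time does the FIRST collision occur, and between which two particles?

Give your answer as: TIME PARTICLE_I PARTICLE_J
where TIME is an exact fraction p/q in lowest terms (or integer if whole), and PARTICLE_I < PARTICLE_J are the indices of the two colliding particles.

Pair (0,1): pos 2,14 vel 4,3 -> gap=12, closing at 1/unit, collide at t=12
Pair (1,2): pos 14,15 vel 3,-4 -> gap=1, closing at 7/unit, collide at t=1/7
Earliest collision: t=1/7 between 1 and 2

Answer: 1/7 1 2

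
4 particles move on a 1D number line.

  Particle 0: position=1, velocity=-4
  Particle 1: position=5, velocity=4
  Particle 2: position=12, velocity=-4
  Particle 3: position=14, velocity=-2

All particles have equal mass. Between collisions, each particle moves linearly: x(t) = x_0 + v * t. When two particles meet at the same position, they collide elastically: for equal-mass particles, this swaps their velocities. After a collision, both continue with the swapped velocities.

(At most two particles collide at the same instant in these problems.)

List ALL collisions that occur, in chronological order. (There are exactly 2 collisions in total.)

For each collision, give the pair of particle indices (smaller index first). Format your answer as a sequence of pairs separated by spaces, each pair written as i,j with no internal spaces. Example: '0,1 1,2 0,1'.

Answer: 1,2 2,3

Derivation:
Collision at t=7/8: particles 1 and 2 swap velocities; positions: p0=-5/2 p1=17/2 p2=17/2 p3=49/4; velocities now: v0=-4 v1=-4 v2=4 v3=-2
Collision at t=3/2: particles 2 and 3 swap velocities; positions: p0=-5 p1=6 p2=11 p3=11; velocities now: v0=-4 v1=-4 v2=-2 v3=4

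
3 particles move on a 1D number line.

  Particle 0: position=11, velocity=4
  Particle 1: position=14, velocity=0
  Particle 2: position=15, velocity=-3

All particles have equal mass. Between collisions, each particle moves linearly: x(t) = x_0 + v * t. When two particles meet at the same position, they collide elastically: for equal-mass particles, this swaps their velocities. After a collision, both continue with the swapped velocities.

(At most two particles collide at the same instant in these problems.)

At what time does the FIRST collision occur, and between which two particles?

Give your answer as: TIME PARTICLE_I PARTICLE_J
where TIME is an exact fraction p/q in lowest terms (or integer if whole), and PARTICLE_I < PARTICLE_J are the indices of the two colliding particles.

Answer: 1/3 1 2

Derivation:
Pair (0,1): pos 11,14 vel 4,0 -> gap=3, closing at 4/unit, collide at t=3/4
Pair (1,2): pos 14,15 vel 0,-3 -> gap=1, closing at 3/unit, collide at t=1/3
Earliest collision: t=1/3 between 1 and 2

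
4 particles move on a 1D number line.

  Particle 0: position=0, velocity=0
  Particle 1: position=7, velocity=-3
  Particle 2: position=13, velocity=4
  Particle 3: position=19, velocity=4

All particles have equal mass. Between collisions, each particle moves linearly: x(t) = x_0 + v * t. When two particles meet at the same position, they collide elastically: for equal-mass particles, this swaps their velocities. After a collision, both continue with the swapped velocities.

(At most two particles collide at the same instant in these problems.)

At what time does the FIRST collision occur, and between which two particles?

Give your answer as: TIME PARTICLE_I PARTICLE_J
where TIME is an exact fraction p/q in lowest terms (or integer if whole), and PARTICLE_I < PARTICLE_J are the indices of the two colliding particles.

Answer: 7/3 0 1

Derivation:
Pair (0,1): pos 0,7 vel 0,-3 -> gap=7, closing at 3/unit, collide at t=7/3
Pair (1,2): pos 7,13 vel -3,4 -> not approaching (rel speed -7 <= 0)
Pair (2,3): pos 13,19 vel 4,4 -> not approaching (rel speed 0 <= 0)
Earliest collision: t=7/3 between 0 and 1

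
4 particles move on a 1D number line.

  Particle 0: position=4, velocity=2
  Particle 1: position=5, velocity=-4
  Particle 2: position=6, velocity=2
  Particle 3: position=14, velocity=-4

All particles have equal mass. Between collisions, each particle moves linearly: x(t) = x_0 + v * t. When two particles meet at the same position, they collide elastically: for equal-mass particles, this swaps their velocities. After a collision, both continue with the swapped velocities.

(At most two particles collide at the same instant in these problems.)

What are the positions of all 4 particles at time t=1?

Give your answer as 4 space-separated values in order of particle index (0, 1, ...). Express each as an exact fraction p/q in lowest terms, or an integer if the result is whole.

Collision at t=1/6: particles 0 and 1 swap velocities; positions: p0=13/3 p1=13/3 p2=19/3 p3=40/3; velocities now: v0=-4 v1=2 v2=2 v3=-4
Advance to t=1 (no further collisions before then); velocities: v0=-4 v1=2 v2=2 v3=-4; positions = 1 6 8 10

Answer: 1 6 8 10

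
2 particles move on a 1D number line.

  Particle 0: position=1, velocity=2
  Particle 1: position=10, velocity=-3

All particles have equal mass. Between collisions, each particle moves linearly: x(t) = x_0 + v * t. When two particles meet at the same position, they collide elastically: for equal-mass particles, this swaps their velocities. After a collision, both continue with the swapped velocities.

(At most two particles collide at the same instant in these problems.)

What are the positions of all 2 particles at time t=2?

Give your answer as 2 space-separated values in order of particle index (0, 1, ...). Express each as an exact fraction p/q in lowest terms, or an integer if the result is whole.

Collision at t=9/5: particles 0 and 1 swap velocities; positions: p0=23/5 p1=23/5; velocities now: v0=-3 v1=2
Advance to t=2 (no further collisions before then); velocities: v0=-3 v1=2; positions = 4 5

Answer: 4 5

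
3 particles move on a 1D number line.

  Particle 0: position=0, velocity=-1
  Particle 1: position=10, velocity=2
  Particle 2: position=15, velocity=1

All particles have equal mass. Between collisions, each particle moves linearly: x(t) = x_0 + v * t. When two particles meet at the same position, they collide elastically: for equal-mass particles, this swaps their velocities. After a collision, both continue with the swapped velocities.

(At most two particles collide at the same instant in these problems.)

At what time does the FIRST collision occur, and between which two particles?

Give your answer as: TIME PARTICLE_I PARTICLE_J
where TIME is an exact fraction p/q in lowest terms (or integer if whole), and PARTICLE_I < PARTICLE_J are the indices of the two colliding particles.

Pair (0,1): pos 0,10 vel -1,2 -> not approaching (rel speed -3 <= 0)
Pair (1,2): pos 10,15 vel 2,1 -> gap=5, closing at 1/unit, collide at t=5
Earliest collision: t=5 between 1 and 2

Answer: 5 1 2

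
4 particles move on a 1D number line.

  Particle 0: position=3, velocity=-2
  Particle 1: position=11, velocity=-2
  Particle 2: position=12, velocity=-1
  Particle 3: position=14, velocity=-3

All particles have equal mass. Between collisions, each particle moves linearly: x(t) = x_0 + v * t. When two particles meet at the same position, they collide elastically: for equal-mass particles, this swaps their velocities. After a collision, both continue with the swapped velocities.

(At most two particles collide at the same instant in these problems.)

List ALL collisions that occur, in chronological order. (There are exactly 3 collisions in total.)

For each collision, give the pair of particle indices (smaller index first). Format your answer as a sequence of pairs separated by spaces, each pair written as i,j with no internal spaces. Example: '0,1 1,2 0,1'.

Collision at t=1: particles 2 and 3 swap velocities; positions: p0=1 p1=9 p2=11 p3=11; velocities now: v0=-2 v1=-2 v2=-3 v3=-1
Collision at t=3: particles 1 and 2 swap velocities; positions: p0=-3 p1=5 p2=5 p3=9; velocities now: v0=-2 v1=-3 v2=-2 v3=-1
Collision at t=11: particles 0 and 1 swap velocities; positions: p0=-19 p1=-19 p2=-11 p3=1; velocities now: v0=-3 v1=-2 v2=-2 v3=-1

Answer: 2,3 1,2 0,1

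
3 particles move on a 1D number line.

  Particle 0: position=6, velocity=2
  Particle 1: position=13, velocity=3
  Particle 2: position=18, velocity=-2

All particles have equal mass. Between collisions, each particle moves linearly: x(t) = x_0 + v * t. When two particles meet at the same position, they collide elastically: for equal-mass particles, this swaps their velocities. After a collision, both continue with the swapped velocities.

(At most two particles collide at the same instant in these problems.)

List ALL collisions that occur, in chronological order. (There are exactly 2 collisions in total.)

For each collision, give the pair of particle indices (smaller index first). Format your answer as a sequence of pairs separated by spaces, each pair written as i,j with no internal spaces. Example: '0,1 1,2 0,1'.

Answer: 1,2 0,1

Derivation:
Collision at t=1: particles 1 and 2 swap velocities; positions: p0=8 p1=16 p2=16; velocities now: v0=2 v1=-2 v2=3
Collision at t=3: particles 0 and 1 swap velocities; positions: p0=12 p1=12 p2=22; velocities now: v0=-2 v1=2 v2=3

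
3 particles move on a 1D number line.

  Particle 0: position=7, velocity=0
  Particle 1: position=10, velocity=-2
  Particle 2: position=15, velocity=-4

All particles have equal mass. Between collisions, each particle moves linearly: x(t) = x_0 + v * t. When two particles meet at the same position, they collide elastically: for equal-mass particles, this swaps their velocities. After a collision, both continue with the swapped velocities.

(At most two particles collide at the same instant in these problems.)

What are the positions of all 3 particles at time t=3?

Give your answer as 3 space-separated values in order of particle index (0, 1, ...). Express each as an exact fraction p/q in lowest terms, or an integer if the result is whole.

Answer: 3 4 7

Derivation:
Collision at t=3/2: particles 0 and 1 swap velocities; positions: p0=7 p1=7 p2=9; velocities now: v0=-2 v1=0 v2=-4
Collision at t=2: particles 1 and 2 swap velocities; positions: p0=6 p1=7 p2=7; velocities now: v0=-2 v1=-4 v2=0
Collision at t=5/2: particles 0 and 1 swap velocities; positions: p0=5 p1=5 p2=7; velocities now: v0=-4 v1=-2 v2=0
Advance to t=3 (no further collisions before then); velocities: v0=-4 v1=-2 v2=0; positions = 3 4 7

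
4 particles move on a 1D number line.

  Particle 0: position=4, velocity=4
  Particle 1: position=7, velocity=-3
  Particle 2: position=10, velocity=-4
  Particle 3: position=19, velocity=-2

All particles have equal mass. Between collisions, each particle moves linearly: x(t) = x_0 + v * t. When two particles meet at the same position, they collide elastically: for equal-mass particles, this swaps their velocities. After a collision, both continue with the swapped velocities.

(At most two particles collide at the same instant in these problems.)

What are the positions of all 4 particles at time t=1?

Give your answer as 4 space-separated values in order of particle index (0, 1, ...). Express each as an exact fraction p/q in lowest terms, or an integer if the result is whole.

Collision at t=3/7: particles 0 and 1 swap velocities; positions: p0=40/7 p1=40/7 p2=58/7 p3=127/7; velocities now: v0=-3 v1=4 v2=-4 v3=-2
Collision at t=3/4: particles 1 and 2 swap velocities; positions: p0=19/4 p1=7 p2=7 p3=35/2; velocities now: v0=-3 v1=-4 v2=4 v3=-2
Advance to t=1 (no further collisions before then); velocities: v0=-3 v1=-4 v2=4 v3=-2; positions = 4 6 8 17

Answer: 4 6 8 17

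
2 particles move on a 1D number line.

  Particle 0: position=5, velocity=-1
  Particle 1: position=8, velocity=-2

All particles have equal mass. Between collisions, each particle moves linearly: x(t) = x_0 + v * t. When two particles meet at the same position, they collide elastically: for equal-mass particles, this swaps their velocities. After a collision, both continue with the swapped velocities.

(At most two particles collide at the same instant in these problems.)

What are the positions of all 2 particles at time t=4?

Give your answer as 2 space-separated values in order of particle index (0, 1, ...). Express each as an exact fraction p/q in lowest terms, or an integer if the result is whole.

Answer: 0 1

Derivation:
Collision at t=3: particles 0 and 1 swap velocities; positions: p0=2 p1=2; velocities now: v0=-2 v1=-1
Advance to t=4 (no further collisions before then); velocities: v0=-2 v1=-1; positions = 0 1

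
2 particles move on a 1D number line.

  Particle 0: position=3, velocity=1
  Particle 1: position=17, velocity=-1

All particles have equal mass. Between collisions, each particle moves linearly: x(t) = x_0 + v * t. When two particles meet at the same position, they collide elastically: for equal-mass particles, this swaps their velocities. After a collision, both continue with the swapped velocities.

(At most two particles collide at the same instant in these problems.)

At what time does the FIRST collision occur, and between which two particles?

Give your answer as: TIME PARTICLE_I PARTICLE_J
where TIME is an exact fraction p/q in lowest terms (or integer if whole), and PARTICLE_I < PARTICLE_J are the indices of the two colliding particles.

Answer: 7 0 1

Derivation:
Pair (0,1): pos 3,17 vel 1,-1 -> gap=14, closing at 2/unit, collide at t=7
Earliest collision: t=7 between 0 and 1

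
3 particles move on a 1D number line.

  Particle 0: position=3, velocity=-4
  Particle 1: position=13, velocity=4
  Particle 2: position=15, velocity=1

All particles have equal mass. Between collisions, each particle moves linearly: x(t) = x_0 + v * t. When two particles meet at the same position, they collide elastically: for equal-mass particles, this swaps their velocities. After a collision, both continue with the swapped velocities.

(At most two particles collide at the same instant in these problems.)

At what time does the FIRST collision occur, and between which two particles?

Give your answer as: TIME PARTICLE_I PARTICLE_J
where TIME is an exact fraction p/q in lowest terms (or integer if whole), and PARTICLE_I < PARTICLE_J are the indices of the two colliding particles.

Pair (0,1): pos 3,13 vel -4,4 -> not approaching (rel speed -8 <= 0)
Pair (1,2): pos 13,15 vel 4,1 -> gap=2, closing at 3/unit, collide at t=2/3
Earliest collision: t=2/3 between 1 and 2

Answer: 2/3 1 2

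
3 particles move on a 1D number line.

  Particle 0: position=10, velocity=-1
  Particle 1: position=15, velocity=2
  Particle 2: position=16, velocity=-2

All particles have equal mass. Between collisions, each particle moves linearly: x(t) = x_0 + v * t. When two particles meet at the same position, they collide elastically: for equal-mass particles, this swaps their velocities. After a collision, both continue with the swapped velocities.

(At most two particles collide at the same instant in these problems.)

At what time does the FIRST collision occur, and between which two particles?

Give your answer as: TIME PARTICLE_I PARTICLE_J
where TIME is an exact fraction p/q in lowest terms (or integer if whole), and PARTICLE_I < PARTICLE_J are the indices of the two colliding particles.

Pair (0,1): pos 10,15 vel -1,2 -> not approaching (rel speed -3 <= 0)
Pair (1,2): pos 15,16 vel 2,-2 -> gap=1, closing at 4/unit, collide at t=1/4
Earliest collision: t=1/4 between 1 and 2

Answer: 1/4 1 2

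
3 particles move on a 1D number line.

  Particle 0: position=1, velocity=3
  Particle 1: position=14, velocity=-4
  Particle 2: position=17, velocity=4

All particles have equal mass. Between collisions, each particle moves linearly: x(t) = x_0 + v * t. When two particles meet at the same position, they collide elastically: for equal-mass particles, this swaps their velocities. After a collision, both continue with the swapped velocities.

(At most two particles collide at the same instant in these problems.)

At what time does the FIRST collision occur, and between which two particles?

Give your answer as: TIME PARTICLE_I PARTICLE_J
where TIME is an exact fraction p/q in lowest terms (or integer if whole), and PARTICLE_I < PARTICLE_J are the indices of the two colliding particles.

Answer: 13/7 0 1

Derivation:
Pair (0,1): pos 1,14 vel 3,-4 -> gap=13, closing at 7/unit, collide at t=13/7
Pair (1,2): pos 14,17 vel -4,4 -> not approaching (rel speed -8 <= 0)
Earliest collision: t=13/7 between 0 and 1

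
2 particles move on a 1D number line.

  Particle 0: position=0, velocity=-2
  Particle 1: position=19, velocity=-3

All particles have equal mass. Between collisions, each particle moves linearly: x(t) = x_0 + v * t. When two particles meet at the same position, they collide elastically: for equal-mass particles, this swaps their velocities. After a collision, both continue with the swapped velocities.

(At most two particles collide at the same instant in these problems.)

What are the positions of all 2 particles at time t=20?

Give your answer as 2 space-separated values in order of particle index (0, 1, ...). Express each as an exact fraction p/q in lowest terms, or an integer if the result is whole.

Answer: -41 -40

Derivation:
Collision at t=19: particles 0 and 1 swap velocities; positions: p0=-38 p1=-38; velocities now: v0=-3 v1=-2
Advance to t=20 (no further collisions before then); velocities: v0=-3 v1=-2; positions = -41 -40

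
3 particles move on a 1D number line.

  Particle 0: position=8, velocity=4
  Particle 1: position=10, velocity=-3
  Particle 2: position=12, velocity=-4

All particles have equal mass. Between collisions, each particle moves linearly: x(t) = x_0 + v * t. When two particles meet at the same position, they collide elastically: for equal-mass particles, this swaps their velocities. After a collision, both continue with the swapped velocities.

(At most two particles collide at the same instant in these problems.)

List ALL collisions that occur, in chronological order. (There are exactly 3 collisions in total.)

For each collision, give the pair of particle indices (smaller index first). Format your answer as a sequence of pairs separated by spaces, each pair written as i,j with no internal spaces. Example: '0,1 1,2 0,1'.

Answer: 0,1 1,2 0,1

Derivation:
Collision at t=2/7: particles 0 and 1 swap velocities; positions: p0=64/7 p1=64/7 p2=76/7; velocities now: v0=-3 v1=4 v2=-4
Collision at t=1/2: particles 1 and 2 swap velocities; positions: p0=17/2 p1=10 p2=10; velocities now: v0=-3 v1=-4 v2=4
Collision at t=2: particles 0 and 1 swap velocities; positions: p0=4 p1=4 p2=16; velocities now: v0=-4 v1=-3 v2=4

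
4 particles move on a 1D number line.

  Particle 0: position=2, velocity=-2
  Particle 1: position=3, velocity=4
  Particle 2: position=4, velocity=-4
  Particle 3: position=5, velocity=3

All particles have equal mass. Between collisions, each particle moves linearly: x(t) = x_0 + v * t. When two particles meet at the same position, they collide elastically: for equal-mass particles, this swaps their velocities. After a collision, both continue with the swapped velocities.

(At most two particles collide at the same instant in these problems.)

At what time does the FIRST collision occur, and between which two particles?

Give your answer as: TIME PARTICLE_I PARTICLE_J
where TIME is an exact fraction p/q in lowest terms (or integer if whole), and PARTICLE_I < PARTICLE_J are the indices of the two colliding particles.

Answer: 1/8 1 2

Derivation:
Pair (0,1): pos 2,3 vel -2,4 -> not approaching (rel speed -6 <= 0)
Pair (1,2): pos 3,4 vel 4,-4 -> gap=1, closing at 8/unit, collide at t=1/8
Pair (2,3): pos 4,5 vel -4,3 -> not approaching (rel speed -7 <= 0)
Earliest collision: t=1/8 between 1 and 2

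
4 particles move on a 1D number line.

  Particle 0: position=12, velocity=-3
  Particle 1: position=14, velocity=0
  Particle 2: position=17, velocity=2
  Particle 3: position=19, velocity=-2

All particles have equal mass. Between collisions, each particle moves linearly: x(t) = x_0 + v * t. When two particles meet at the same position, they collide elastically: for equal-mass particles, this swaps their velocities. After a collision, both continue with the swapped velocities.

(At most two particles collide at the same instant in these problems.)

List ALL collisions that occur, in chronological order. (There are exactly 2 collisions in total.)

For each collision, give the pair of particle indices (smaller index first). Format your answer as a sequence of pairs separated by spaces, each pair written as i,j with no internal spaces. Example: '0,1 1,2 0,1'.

Answer: 2,3 1,2

Derivation:
Collision at t=1/2: particles 2 and 3 swap velocities; positions: p0=21/2 p1=14 p2=18 p3=18; velocities now: v0=-3 v1=0 v2=-2 v3=2
Collision at t=5/2: particles 1 and 2 swap velocities; positions: p0=9/2 p1=14 p2=14 p3=22; velocities now: v0=-3 v1=-2 v2=0 v3=2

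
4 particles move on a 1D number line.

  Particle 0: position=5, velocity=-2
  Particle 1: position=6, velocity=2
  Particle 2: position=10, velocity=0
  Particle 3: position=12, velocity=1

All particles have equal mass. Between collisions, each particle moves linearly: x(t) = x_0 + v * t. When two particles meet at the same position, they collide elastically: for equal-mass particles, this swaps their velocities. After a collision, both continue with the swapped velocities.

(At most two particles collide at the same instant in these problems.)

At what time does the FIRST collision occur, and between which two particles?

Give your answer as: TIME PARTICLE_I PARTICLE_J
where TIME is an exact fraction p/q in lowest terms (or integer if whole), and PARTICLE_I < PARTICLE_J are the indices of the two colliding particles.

Pair (0,1): pos 5,6 vel -2,2 -> not approaching (rel speed -4 <= 0)
Pair (1,2): pos 6,10 vel 2,0 -> gap=4, closing at 2/unit, collide at t=2
Pair (2,3): pos 10,12 vel 0,1 -> not approaching (rel speed -1 <= 0)
Earliest collision: t=2 between 1 and 2

Answer: 2 1 2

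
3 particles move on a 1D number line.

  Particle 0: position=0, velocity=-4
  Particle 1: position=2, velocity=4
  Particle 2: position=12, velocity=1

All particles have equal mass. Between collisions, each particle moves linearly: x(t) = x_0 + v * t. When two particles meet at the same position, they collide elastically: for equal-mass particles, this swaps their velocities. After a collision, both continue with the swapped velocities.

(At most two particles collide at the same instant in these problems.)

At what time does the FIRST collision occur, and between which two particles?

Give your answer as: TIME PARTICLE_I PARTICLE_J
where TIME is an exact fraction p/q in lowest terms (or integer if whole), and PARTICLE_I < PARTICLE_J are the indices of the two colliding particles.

Pair (0,1): pos 0,2 vel -4,4 -> not approaching (rel speed -8 <= 0)
Pair (1,2): pos 2,12 vel 4,1 -> gap=10, closing at 3/unit, collide at t=10/3
Earliest collision: t=10/3 between 1 and 2

Answer: 10/3 1 2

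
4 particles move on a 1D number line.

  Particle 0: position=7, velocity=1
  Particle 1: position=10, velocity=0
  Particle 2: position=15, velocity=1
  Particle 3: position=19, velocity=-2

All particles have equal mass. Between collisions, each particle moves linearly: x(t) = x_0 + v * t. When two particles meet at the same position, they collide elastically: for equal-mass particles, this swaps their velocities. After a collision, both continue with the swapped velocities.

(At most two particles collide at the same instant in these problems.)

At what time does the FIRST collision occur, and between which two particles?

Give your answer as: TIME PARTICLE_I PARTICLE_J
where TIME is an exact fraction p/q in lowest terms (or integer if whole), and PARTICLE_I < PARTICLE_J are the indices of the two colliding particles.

Answer: 4/3 2 3

Derivation:
Pair (0,1): pos 7,10 vel 1,0 -> gap=3, closing at 1/unit, collide at t=3
Pair (1,2): pos 10,15 vel 0,1 -> not approaching (rel speed -1 <= 0)
Pair (2,3): pos 15,19 vel 1,-2 -> gap=4, closing at 3/unit, collide at t=4/3
Earliest collision: t=4/3 between 2 and 3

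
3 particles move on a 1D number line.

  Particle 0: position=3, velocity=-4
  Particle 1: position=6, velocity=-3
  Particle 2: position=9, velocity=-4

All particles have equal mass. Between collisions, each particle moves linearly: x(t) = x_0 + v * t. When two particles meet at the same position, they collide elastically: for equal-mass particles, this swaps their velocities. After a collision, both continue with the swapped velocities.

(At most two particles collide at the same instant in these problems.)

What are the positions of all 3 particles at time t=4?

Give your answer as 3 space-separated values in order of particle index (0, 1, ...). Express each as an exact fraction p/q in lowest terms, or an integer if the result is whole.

Answer: -13 -7 -6

Derivation:
Collision at t=3: particles 1 and 2 swap velocities; positions: p0=-9 p1=-3 p2=-3; velocities now: v0=-4 v1=-4 v2=-3
Advance to t=4 (no further collisions before then); velocities: v0=-4 v1=-4 v2=-3; positions = -13 -7 -6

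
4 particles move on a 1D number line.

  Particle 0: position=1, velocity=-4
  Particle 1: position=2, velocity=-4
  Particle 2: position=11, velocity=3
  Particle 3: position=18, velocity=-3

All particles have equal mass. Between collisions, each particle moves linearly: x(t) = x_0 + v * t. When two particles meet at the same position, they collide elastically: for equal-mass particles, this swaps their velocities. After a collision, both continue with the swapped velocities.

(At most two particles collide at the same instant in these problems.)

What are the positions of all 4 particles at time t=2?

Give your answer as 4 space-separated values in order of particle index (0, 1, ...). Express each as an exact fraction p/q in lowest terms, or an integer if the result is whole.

Answer: -7 -6 12 17

Derivation:
Collision at t=7/6: particles 2 and 3 swap velocities; positions: p0=-11/3 p1=-8/3 p2=29/2 p3=29/2; velocities now: v0=-4 v1=-4 v2=-3 v3=3
Advance to t=2 (no further collisions before then); velocities: v0=-4 v1=-4 v2=-3 v3=3; positions = -7 -6 12 17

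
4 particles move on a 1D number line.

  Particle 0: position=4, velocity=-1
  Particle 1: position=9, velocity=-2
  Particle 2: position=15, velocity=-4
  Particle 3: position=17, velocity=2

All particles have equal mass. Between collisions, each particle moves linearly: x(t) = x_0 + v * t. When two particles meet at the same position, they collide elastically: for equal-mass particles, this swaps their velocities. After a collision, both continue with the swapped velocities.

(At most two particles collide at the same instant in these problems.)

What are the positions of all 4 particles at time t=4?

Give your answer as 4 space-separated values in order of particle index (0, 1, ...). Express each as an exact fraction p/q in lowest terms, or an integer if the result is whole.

Answer: -1 0 1 25

Derivation:
Collision at t=3: particles 1 and 2 swap velocities; positions: p0=1 p1=3 p2=3 p3=23; velocities now: v0=-1 v1=-4 v2=-2 v3=2
Collision at t=11/3: particles 0 and 1 swap velocities; positions: p0=1/3 p1=1/3 p2=5/3 p3=73/3; velocities now: v0=-4 v1=-1 v2=-2 v3=2
Advance to t=4 (no further collisions before then); velocities: v0=-4 v1=-1 v2=-2 v3=2; positions = -1 0 1 25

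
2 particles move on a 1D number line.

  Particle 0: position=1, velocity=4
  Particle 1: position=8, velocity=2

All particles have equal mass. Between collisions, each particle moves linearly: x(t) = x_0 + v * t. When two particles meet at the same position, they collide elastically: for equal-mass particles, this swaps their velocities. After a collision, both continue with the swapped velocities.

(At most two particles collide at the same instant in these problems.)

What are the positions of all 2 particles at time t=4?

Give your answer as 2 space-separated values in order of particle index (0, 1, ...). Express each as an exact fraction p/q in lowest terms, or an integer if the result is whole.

Collision at t=7/2: particles 0 and 1 swap velocities; positions: p0=15 p1=15; velocities now: v0=2 v1=4
Advance to t=4 (no further collisions before then); velocities: v0=2 v1=4; positions = 16 17

Answer: 16 17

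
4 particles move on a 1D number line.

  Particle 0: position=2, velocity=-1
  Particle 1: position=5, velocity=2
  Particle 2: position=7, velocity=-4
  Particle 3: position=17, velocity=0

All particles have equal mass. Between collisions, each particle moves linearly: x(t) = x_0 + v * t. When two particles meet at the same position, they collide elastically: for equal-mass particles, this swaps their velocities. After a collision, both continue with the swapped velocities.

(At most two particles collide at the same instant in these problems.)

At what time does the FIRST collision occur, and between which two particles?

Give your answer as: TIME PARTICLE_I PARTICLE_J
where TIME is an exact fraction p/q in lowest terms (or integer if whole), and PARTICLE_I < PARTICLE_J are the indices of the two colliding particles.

Pair (0,1): pos 2,5 vel -1,2 -> not approaching (rel speed -3 <= 0)
Pair (1,2): pos 5,7 vel 2,-4 -> gap=2, closing at 6/unit, collide at t=1/3
Pair (2,3): pos 7,17 vel -4,0 -> not approaching (rel speed -4 <= 0)
Earliest collision: t=1/3 between 1 and 2

Answer: 1/3 1 2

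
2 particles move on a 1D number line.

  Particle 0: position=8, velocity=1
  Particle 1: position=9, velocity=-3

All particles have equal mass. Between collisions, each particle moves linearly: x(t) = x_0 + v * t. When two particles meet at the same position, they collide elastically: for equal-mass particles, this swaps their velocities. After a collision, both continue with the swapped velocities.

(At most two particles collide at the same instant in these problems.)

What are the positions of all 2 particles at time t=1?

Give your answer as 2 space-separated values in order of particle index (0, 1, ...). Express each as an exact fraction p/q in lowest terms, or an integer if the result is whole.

Collision at t=1/4: particles 0 and 1 swap velocities; positions: p0=33/4 p1=33/4; velocities now: v0=-3 v1=1
Advance to t=1 (no further collisions before then); velocities: v0=-3 v1=1; positions = 6 9

Answer: 6 9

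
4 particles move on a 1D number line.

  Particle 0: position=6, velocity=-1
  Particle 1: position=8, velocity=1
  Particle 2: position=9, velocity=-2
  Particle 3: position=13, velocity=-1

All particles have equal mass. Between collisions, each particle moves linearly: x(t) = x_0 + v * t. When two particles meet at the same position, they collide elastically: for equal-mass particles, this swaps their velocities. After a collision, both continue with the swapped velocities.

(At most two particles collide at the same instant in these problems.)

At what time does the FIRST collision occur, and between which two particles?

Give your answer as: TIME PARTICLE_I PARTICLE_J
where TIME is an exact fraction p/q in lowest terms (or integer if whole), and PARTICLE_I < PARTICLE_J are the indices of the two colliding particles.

Answer: 1/3 1 2

Derivation:
Pair (0,1): pos 6,8 vel -1,1 -> not approaching (rel speed -2 <= 0)
Pair (1,2): pos 8,9 vel 1,-2 -> gap=1, closing at 3/unit, collide at t=1/3
Pair (2,3): pos 9,13 vel -2,-1 -> not approaching (rel speed -1 <= 0)
Earliest collision: t=1/3 between 1 and 2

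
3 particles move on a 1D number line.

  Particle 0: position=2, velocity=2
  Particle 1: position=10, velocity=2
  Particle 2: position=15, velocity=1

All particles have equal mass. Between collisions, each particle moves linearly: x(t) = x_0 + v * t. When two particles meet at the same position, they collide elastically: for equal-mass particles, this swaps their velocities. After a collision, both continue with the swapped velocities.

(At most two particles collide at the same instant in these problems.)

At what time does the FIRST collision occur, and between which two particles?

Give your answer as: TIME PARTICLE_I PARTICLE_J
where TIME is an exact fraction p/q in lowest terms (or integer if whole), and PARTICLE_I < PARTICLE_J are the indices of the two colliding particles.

Pair (0,1): pos 2,10 vel 2,2 -> not approaching (rel speed 0 <= 0)
Pair (1,2): pos 10,15 vel 2,1 -> gap=5, closing at 1/unit, collide at t=5
Earliest collision: t=5 between 1 and 2

Answer: 5 1 2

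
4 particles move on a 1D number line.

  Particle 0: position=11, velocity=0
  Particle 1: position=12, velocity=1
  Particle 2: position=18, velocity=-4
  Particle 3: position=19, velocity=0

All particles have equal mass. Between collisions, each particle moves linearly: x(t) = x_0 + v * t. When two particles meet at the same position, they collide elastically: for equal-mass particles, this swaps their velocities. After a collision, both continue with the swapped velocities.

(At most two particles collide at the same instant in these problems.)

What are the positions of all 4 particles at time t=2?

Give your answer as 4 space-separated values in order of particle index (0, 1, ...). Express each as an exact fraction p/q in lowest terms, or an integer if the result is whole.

Collision at t=6/5: particles 1 and 2 swap velocities; positions: p0=11 p1=66/5 p2=66/5 p3=19; velocities now: v0=0 v1=-4 v2=1 v3=0
Collision at t=7/4: particles 0 and 1 swap velocities; positions: p0=11 p1=11 p2=55/4 p3=19; velocities now: v0=-4 v1=0 v2=1 v3=0
Advance to t=2 (no further collisions before then); velocities: v0=-4 v1=0 v2=1 v3=0; positions = 10 11 14 19

Answer: 10 11 14 19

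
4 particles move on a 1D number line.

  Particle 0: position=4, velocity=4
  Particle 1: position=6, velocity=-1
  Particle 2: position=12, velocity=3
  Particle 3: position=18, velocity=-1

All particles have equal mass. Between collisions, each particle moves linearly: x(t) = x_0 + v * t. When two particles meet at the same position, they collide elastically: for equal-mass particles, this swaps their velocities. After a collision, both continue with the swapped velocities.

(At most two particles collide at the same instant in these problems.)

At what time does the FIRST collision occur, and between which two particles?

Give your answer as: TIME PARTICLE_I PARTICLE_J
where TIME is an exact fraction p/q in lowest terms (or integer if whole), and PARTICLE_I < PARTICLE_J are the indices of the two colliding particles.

Pair (0,1): pos 4,6 vel 4,-1 -> gap=2, closing at 5/unit, collide at t=2/5
Pair (1,2): pos 6,12 vel -1,3 -> not approaching (rel speed -4 <= 0)
Pair (2,3): pos 12,18 vel 3,-1 -> gap=6, closing at 4/unit, collide at t=3/2
Earliest collision: t=2/5 between 0 and 1

Answer: 2/5 0 1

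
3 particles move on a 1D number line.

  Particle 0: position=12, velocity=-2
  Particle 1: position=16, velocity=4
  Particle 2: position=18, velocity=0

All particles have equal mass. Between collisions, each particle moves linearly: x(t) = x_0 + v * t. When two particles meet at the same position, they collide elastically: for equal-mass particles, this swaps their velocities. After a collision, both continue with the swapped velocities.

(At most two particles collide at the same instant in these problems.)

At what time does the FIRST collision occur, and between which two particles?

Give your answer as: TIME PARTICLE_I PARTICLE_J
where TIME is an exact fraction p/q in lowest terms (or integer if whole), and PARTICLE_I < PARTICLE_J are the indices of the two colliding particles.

Pair (0,1): pos 12,16 vel -2,4 -> not approaching (rel speed -6 <= 0)
Pair (1,2): pos 16,18 vel 4,0 -> gap=2, closing at 4/unit, collide at t=1/2
Earliest collision: t=1/2 between 1 and 2

Answer: 1/2 1 2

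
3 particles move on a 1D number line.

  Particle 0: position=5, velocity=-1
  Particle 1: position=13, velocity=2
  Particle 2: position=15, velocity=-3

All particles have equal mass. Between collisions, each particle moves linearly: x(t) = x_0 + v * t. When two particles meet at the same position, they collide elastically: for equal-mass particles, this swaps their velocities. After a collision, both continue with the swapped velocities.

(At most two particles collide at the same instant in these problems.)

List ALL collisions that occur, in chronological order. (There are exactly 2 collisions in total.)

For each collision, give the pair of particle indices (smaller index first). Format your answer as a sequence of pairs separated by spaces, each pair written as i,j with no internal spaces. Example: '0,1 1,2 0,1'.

Collision at t=2/5: particles 1 and 2 swap velocities; positions: p0=23/5 p1=69/5 p2=69/5; velocities now: v0=-1 v1=-3 v2=2
Collision at t=5: particles 0 and 1 swap velocities; positions: p0=0 p1=0 p2=23; velocities now: v0=-3 v1=-1 v2=2

Answer: 1,2 0,1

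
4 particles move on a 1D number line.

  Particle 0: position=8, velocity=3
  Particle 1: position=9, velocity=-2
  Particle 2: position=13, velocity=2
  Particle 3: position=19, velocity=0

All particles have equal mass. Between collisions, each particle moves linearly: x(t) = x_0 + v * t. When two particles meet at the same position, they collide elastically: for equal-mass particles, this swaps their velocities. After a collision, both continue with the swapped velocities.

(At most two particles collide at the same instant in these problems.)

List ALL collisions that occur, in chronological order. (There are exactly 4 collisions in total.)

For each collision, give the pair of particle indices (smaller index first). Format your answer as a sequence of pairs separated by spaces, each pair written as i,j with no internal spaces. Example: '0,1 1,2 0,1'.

Collision at t=1/5: particles 0 and 1 swap velocities; positions: p0=43/5 p1=43/5 p2=67/5 p3=19; velocities now: v0=-2 v1=3 v2=2 v3=0
Collision at t=3: particles 2 and 3 swap velocities; positions: p0=3 p1=17 p2=19 p3=19; velocities now: v0=-2 v1=3 v2=0 v3=2
Collision at t=11/3: particles 1 and 2 swap velocities; positions: p0=5/3 p1=19 p2=19 p3=61/3; velocities now: v0=-2 v1=0 v2=3 v3=2
Collision at t=5: particles 2 and 3 swap velocities; positions: p0=-1 p1=19 p2=23 p3=23; velocities now: v0=-2 v1=0 v2=2 v3=3

Answer: 0,1 2,3 1,2 2,3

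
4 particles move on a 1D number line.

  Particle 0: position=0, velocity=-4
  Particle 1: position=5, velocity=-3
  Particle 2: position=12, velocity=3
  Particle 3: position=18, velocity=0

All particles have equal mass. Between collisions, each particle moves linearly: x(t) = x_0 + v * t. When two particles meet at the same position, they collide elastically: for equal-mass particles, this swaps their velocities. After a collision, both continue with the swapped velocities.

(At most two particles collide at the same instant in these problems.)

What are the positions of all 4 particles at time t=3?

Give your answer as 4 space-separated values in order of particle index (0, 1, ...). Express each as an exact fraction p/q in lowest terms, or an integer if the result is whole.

Answer: -12 -4 18 21

Derivation:
Collision at t=2: particles 2 and 3 swap velocities; positions: p0=-8 p1=-1 p2=18 p3=18; velocities now: v0=-4 v1=-3 v2=0 v3=3
Advance to t=3 (no further collisions before then); velocities: v0=-4 v1=-3 v2=0 v3=3; positions = -12 -4 18 21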